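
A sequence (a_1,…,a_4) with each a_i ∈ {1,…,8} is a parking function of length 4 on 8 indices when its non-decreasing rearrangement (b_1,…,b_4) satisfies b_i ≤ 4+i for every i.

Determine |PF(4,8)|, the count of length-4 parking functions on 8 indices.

|PF(4,8)| = (9−4)·9^(4−1) = 5·729 = 3645 (Konheim–Weiss)
E.g. (2,4,8,7) → sorted (2,4,7,8): b_i ≤ 4+i ∀i, a PF.

3645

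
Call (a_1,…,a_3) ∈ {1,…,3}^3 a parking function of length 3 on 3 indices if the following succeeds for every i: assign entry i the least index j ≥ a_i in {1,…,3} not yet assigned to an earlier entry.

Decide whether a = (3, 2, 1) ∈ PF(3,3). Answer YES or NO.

YES

Rearranged: b = (1, 2, 3).
  b_1=1 ≤ 1
  b_2=2 ≤ 2
  b_3=3 ≤ 3
All bounds hold ⇒ YES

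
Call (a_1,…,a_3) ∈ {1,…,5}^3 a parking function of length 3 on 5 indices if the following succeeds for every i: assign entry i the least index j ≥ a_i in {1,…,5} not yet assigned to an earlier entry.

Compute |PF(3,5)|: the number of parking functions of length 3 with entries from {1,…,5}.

#PF = (5−3+1)·(5+1)^(3−1) = 3×36 = 108 (Konheim–Weiss)
Check (4,1,1) → sorted (1,1,4): b_i ≤ 2+i ∀i, a PF.

108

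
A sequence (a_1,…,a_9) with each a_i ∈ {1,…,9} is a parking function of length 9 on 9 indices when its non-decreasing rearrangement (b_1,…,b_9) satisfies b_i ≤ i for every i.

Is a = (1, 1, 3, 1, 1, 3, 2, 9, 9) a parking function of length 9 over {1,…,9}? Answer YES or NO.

NO

Order a: b = (1, 1, 1, 1, 2, 3, 3, 9, 9).
  b_1=1 ≤ 1
  b_2=1 ≤ 2
  b_3=1 ≤ 3
  b_4=1 ≤ 4
  b_5=2 ≤ 5
  b_6=3 ≤ 6
  b_7=3 ≤ 7
  b_8=9 > 8
  fails at i=8 ⇒ NO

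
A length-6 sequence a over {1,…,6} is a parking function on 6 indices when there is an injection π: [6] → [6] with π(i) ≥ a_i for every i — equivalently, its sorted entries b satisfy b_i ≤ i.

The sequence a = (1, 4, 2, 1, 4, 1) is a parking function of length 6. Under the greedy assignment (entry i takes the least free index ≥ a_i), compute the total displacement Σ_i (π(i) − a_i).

Σπ(i) = 1+…+6 = 21; Σa = 1+4+2+1+4+1 = 13; disp = 21−13 = 8.

8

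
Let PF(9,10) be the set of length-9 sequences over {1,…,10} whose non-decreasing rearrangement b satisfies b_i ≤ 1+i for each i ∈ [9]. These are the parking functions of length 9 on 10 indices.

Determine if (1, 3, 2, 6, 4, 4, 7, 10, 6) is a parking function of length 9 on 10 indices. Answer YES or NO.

YES

Rearranged: b = (1, 2, 3, 4, 4, 6, 6, 7, 10).
  b_1=1 ≤ 2
  b_2=2 ≤ 3
  b_3=3 ≤ 4
  b_4=4 ≤ 5
  b_5=4 ≤ 6
  b_6=6 ≤ 7
  b_7=6 ≤ 8
  b_8=7 ≤ 9
  b_9=10 ≤ 10
All bounds hold ⇒ YES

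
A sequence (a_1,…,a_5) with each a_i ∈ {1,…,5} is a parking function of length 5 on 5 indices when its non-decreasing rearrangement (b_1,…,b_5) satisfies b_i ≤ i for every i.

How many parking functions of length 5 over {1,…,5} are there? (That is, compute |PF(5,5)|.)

|PF| = (5−5+1)·(5+1)^(5−1) = 1×1296 = 1296
E.g. (4,1,2,4,1) → sorted (1,1,2,4,4): b_i ≤ i ∀i, a PF.

1296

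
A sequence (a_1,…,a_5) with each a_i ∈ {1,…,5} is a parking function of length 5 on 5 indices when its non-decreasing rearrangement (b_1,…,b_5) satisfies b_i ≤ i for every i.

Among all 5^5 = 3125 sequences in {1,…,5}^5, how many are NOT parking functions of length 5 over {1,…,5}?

1829

|PF| = (5+1−5)·(5+1)^{5−1} = 1·1296 = 1296
E.g. (5,5,2,5,5) → sorted (2,5,5,5,5): b_1=2>1, not a PF.
5^5 − 1296 = 3125 − 1296 = 1829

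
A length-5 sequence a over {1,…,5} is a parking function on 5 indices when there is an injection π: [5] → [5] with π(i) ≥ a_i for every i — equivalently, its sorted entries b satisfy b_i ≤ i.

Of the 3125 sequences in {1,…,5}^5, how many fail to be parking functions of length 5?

1829

|PF| = (5+1−5)·(5+1)^{5−1} = 1 · 1296 = 1296
Check (4,4,3,4,3) → sorted (3,3,4,4,4): b_1=3>1, not a PF.
So 3125 − 1296 = 1829 fail.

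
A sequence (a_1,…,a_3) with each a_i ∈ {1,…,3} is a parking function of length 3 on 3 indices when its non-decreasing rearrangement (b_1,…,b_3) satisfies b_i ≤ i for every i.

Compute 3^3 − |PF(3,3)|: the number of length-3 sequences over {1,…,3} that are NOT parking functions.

|PF| = (4−3)·4^(3−1) = 1·16 = 16 [KW]
Example (3,3,3) → sorted (3,3,3): b_1=3>1, not a PF.
Total 27; non-PF = 27−16 = 11

11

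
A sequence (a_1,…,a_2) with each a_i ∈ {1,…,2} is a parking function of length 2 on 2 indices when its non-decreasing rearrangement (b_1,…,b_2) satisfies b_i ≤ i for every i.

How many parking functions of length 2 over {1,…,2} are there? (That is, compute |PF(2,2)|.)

|PF(2,2)| = (2−2+1)·(2+1)^(2−1) = 1 · 3 = 3 (Konheim–Weiss)
One tuple (2,1) → sorted (1,2): b_i ≤ i ∀i, a PF.

3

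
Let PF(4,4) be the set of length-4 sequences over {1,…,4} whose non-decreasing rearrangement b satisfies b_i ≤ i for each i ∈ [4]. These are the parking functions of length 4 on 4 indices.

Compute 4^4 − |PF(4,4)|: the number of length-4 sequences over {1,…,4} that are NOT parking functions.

|PF| = (5−4)·5^(4−1) = 1 · 125 = 125 (Konheim–Weiss)
E.g. (2,4,4,3) → sorted (2,3,4,4): b_1=2>1, not a PF.
So 256 − 125 = 131 fail.

131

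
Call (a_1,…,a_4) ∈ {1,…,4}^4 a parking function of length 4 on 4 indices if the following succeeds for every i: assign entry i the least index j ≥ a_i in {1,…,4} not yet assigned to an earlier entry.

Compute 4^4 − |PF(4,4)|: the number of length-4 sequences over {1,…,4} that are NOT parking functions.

Count = 1·5^3 = 1 · 125 = 125
Example (3,3,3,4) → sorted (3,3,3,4): b_1=3>1, not a PF.
So 256 − 125 = 131 fail.

131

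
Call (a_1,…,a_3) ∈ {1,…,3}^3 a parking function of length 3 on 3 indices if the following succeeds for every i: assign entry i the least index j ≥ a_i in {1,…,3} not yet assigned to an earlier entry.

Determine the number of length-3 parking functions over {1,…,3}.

16

|PF| = (3−3+1)·(3+1)^(3−1) = 1 · 16 = 16 [KW]
Example (2,1,1) → sorted (1,1,2): b_i ≤ i ∀i, a PF.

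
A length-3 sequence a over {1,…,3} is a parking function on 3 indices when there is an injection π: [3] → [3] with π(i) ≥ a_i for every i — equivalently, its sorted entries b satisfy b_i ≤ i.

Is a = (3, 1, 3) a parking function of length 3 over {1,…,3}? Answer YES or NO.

NO

Order a: b = (1, 3, 3).
  b_1=1 ≤ 1
  b_2=3 > 2
  fails at i=2 ⇒ NO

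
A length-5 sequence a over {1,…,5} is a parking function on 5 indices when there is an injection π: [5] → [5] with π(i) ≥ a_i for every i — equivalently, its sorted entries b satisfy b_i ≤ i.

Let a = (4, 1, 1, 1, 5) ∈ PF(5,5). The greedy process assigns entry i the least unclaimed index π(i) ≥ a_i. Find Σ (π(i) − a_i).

3

Σπ(i) = 1+…+5 = 15; Σa = 4+1+1+1+5 = 12; disp = 15−12 = 3.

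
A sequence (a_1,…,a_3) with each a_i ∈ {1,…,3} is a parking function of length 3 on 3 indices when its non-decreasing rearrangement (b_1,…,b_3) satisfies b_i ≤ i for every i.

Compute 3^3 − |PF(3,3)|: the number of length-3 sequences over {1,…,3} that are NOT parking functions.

#PF = 1·4^2 = 1×16 = 16
Check (2,2,3) → sorted (2,2,3): b_1=2>1, not a PF.
So 27 − 16 = 11 fail.

11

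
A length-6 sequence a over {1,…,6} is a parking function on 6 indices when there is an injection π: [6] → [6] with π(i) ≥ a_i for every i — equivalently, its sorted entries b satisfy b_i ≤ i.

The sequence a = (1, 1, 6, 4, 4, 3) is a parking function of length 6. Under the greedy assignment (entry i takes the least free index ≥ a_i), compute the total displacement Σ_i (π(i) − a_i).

2

Σπ(i) = 1+…+6 = 21; Σa = 1+1+6+4+4+3 = 19; disp = 21−19 = 2.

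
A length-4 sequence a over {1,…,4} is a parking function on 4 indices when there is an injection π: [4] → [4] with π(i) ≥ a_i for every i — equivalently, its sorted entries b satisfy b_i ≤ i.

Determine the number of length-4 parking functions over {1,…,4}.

125

|PF| = (4+1−4)·(4+1)^{4−1} = 1 · 125 = 125 [KW]
Example (2,1,4,3) → sorted (1,2,3,4): b_i ≤ i ∀i, a PF.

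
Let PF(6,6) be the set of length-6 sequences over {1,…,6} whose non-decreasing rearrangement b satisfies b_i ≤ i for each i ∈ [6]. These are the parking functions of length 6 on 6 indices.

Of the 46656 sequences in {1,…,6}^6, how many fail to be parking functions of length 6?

29849

#PF = (6+1−6)·(6+1)^{6−1} = 1×16807 = 16807 (Pollak)
Example (6,2,4,6,3,5) → sorted (2,3,4,5,6,6): b_1=2>1, not a PF.
6^6 − 16807 = 46656 − 16807 = 29849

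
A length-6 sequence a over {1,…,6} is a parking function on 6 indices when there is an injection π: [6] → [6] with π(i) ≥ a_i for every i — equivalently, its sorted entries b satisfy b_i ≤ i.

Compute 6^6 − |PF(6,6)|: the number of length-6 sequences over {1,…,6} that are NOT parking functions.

#PF = 1·7^5 = 1 · 16807 = 16807 (Pollak)
E.g. (2,4,5,4,4,5) → sorted (2,4,4,4,5,5): b_1=2>1, not a PF.
Total 46656; non-PF = 46656−16807 = 29849

29849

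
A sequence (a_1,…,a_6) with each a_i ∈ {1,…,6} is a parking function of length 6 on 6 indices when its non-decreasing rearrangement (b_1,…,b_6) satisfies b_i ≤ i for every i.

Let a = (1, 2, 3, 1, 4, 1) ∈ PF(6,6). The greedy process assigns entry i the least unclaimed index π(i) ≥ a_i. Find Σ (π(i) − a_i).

Σπ = 6·7/2 = 21 (π permutes [6]); Σa = 1+2+3+1+4+1 = 12; disp = 21−12 = 9.

9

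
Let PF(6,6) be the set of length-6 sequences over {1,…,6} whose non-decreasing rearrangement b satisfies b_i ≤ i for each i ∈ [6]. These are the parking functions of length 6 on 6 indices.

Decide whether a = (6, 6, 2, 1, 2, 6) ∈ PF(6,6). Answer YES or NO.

NO

Rearranged: b = (1, 2, 2, 6, 6, 6).
  b_1=1 ≤ 1
  b_2=2 ≤ 2
  b_3=2 ≤ 3
  b_4=6 > 4
  fails at i=4 ⇒ NO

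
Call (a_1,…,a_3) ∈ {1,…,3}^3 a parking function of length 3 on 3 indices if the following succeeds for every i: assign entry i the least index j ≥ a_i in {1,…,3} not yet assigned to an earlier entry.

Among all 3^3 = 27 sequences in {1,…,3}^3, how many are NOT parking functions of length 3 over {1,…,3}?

|PF(3,3)| = 1·4^2 = 1 · 16 = 16
Example (3,1,3) → sorted (1,3,3): b_2=3>2, not a PF.
So 27 − 16 = 11 fail.

11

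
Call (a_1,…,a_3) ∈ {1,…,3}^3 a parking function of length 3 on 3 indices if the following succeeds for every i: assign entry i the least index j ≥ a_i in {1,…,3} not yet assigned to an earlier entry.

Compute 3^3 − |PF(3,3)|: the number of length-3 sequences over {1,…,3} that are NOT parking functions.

|PF| = (4−3)·4^(3−1) = 1 · 16 = 16
Example (3,1,3) → sorted (1,3,3): b_2=3>2, not a PF.
So 27 − 16 = 11 fail.

11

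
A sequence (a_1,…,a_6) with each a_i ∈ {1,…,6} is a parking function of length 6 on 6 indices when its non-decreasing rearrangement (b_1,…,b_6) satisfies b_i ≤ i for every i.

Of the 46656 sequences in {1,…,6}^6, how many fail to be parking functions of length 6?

29849

|PF(6,6)| = (7−6)·7^(6−1) = 1·16807 = 16807
Example (5,3,1,3,5,4) → sorted (1,3,3,4,5,5): b_2=3>2, not a PF.
6^6 − 16807 = 46656 − 16807 = 29849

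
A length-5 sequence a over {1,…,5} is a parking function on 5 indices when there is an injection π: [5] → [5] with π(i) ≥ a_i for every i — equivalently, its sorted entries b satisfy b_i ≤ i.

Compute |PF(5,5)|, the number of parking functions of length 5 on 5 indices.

Count = (5+1−5)·(5+1)^{5−1} = 1 · 1296 = 1296 [KW]
E.g. (4,2,1,2,4) → sorted (1,2,2,4,4): b_i ≤ i ∀i, a PF.

1296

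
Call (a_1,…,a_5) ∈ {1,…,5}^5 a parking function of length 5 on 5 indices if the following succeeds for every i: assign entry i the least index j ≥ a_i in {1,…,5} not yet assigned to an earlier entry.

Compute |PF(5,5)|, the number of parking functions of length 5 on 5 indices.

#PF = (5+1−5)·(5+1)^{5−1} = 1×1296 = 1296 (Konheim–Weiss)
Example (1,3,1,3,4) → sorted (1,1,3,3,4): b_i ≤ i ∀i, a PF.

1296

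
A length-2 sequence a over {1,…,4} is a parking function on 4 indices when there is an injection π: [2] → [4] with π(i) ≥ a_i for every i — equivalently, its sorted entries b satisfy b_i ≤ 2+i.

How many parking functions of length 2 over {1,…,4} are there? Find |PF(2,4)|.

15

|PF(2,4)| = (4+1−2)·(4+1)^{2−1} = 3×5 = 15 [KW]
Example (3,4) → sorted (3,4): b_i ≤ 2+i ∀i, a PF.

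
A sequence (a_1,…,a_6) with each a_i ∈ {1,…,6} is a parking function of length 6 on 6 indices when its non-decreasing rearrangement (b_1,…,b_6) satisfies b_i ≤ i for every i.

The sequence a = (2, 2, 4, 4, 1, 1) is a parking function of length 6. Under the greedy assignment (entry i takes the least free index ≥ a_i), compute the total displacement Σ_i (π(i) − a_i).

Σπ = 6·7/2 = 21 (π permutes [6]); Σa = 2+2+4+4+1+1 = 14; disp = 21−14 = 7.

7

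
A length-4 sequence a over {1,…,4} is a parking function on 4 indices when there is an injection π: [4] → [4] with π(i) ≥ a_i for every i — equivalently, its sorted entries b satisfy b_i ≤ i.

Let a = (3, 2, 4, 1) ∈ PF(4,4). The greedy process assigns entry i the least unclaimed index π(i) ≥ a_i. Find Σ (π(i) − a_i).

Σπ(i) = 1+…+4 = 10; Σa = 3+2+4+1 = 10; disp = 10−10 = 0.

0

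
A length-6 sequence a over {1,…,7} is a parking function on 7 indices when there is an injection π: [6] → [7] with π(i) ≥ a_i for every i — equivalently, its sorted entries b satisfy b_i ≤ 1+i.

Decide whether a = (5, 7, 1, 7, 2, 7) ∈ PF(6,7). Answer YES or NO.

Order a: b = (1, 2, 5, 7, 7, 7).
  b_1=1 ≤ 2
  b_2=2 ≤ 3
  b_3=5 > 4
  fails at i=3 ⇒ NO

NO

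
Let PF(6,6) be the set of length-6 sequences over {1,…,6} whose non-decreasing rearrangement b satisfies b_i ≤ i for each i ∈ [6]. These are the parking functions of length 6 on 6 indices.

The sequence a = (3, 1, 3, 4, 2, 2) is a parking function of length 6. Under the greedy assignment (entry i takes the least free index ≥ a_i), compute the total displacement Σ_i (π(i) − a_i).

6

Σπ(i) = 1+…+6 = 21; Σa = 3+1+3+4+2+2 = 15; disp = 21−15 = 6.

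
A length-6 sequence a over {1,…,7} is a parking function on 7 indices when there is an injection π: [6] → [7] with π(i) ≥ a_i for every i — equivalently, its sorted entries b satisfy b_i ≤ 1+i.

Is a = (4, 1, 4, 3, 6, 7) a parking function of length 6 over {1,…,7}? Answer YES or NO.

Rearranged: b = (1, 3, 4, 4, 6, 7).
  b_1=1 ≤ 2
  b_2=3 ≤ 3
  b_3=4 ≤ 4
  b_4=4 ≤ 5
  b_5=6 ≤ 6
  b_6=7 ≤ 7
All bounds hold ⇒ YES

YES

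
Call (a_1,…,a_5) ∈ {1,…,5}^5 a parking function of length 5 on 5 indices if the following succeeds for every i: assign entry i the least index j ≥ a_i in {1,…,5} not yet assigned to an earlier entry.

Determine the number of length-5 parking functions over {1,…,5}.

1296

#PF = (6−5)·6^(5−1) = 1×1296 = 1296 (Konheim–Weiss)
E.g. (1,1,1,3,5) → sorted (1,1,1,3,5): b_i ≤ i ∀i, a PF.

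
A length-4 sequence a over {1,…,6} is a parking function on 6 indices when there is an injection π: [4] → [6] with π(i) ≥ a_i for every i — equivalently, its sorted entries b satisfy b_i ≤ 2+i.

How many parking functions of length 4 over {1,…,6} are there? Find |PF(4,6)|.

1029

|PF(4,6)| = (7−4)·7^(4−1) = 3×343 = 1029
Example (1,4,4,6) → sorted (1,4,4,6): b_i ≤ 2+i ∀i, a PF.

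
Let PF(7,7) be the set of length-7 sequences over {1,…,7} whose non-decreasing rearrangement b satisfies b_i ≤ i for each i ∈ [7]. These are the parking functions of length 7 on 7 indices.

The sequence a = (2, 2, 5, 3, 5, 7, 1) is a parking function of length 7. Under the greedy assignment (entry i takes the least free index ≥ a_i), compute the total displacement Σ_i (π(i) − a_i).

Σπ = 28 ({1..7} each once); Σa = 2+2+5+3+5+7+1 = 25; disp = 28−25 = 3.

3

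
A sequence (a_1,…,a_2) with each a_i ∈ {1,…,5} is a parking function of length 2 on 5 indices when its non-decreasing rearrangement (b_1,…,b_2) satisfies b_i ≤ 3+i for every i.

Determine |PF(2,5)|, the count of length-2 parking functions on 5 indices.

#PF = (5+1−2)·(5+1)^{2−1} = 4·6 = 24 (Pollak)
Example (2,5) → sorted (2,5): b_i ≤ 3+i ∀i, a PF.

24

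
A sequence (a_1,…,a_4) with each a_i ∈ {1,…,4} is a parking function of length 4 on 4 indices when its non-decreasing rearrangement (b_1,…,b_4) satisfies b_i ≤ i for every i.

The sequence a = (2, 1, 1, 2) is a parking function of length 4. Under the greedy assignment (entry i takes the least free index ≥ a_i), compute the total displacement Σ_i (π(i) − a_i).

Σπ = 4·5/2 = 10 (π permutes [4]); Σa = 2+1+1+2 = 6; disp = 10−6 = 4.

4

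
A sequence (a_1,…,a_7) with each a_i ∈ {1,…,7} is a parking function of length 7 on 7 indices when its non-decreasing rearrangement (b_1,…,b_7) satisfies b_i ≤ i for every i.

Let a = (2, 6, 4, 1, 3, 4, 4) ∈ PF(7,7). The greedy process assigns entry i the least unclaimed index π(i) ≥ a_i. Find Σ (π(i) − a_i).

4

Σπ(i) = 1+…+7 = 28; Σa = 2+6+4+1+3+4+4 = 24; disp = 28−24 = 4.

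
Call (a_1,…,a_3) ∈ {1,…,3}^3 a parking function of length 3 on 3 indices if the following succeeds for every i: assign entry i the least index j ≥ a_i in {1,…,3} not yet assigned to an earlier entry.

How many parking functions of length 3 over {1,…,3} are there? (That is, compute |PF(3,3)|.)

16

|PF| = (3+1−3)·(3+1)^{3−1} = 1×16 = 16 (Pollak)
E.g. (2,2,1) → sorted (1,2,2): b_i ≤ i ∀i, a PF.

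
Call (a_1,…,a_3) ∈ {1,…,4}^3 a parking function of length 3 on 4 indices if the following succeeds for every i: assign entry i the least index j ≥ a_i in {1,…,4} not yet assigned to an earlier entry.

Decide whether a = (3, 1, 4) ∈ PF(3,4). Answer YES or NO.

Order a: b = (1, 3, 4).
  b_1=1 ≤ 2
  b_2=3 ≤ 3
  b_3=4 ≤ 4
All bounds hold ⇒ YES

YES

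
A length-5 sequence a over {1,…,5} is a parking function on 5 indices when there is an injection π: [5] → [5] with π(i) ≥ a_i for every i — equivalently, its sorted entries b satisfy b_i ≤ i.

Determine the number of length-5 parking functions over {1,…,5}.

|PF| = (6−5)·6^(5−1) = 1×1296 = 1296
One tuple (3,4,1,2,4) → sorted (1,2,3,4,4): b_i ≤ i ∀i, a PF.

1296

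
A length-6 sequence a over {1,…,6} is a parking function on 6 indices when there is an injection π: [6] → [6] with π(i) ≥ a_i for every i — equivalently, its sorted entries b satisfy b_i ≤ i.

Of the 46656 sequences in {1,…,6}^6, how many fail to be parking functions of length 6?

Count = (6+1−6)·(6+1)^{6−1} = 1·16807 = 16807 (Konheim–Weiss)
E.g. (5,5,5,3,3,4) → sorted (3,3,4,5,5,5): b_1=3>1, not a PF.
6^6 − 16807 = 46656 − 16807 = 29849

29849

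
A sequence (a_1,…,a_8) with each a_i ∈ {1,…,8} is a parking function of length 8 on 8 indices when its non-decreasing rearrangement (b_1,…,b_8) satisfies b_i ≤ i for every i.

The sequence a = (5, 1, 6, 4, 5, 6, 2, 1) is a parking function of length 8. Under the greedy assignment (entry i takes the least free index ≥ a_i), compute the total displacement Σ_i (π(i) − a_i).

Σπ = 8·9/2 = 36 (π permutes [8]); Σa = 5+1+6+4+5+6+2+1 = 30; disp = 36−30 = 6.

6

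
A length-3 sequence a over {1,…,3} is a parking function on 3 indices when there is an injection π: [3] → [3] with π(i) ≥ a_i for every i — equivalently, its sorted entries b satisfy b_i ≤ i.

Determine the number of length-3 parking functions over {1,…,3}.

Count = (4−3)·4^(3−1) = 1×16 = 16 (Konheim–Weiss)
Example (1,2,2) → sorted (1,2,2): b_i ≤ i ∀i, a PF.

16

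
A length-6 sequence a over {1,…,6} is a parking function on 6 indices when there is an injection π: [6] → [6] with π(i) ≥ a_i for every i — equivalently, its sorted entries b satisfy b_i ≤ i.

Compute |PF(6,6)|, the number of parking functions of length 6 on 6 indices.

|PF| = (6−6+1)·(6+1)^(6−1) = 1·16807 = 16807 (Konheim–Weiss)
E.g. (1,3,3,1,1,3) → sorted (1,1,1,3,3,3): b_i ≤ i ∀i, a PF.

16807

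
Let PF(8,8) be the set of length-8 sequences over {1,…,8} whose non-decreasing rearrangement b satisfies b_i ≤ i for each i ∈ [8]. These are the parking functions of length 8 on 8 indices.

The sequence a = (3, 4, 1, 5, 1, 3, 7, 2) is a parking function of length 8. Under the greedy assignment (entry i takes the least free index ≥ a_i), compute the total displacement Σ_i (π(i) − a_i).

Σπ = 36 ({1..8} each once); Σa = 3+4+1+5+1+3+7+2 = 26; disp = 36−26 = 10.

10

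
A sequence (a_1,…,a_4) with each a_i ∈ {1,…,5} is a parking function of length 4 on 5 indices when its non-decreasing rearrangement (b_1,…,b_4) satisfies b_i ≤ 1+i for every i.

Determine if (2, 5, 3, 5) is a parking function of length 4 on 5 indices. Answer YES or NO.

NO

Order a: b = (2, 3, 5, 5).
  b_1=2 ≤ 2
  b_2=3 ≤ 3
  b_3=5 > 4
  fails at i=3 ⇒ NO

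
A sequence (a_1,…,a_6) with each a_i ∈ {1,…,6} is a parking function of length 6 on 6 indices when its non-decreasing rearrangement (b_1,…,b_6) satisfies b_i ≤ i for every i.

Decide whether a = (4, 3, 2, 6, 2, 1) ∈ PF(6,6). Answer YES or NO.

Sorted: b = (1, 2, 2, 3, 4, 6).
  b_1=1 ≤ 1
  b_2=2 ≤ 2
  b_3=2 ≤ 3
  b_4=3 ≤ 4
  b_5=4 ≤ 5
  b_6=6 ≤ 6
All bounds hold ⇒ YES

YES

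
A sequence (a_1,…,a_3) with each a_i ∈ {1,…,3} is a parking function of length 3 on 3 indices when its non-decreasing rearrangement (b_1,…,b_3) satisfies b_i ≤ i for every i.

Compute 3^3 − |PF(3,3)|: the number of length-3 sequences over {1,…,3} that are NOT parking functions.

#PF = 1·4^2 = 1×16 = 16 [KW]
Check (3,3,3) → sorted (3,3,3): b_1=3>1, not a PF.
Total 27; non-PF = 27−16 = 11

11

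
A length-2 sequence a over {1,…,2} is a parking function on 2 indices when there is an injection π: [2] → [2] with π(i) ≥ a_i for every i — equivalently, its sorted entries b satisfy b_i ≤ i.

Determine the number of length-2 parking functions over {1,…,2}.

3

Count = (3−2)·3^(2−1) = 1×3 = 3 [KW]
Example (2,1) → sorted (1,2): b_i ≤ i ∀i, a PF.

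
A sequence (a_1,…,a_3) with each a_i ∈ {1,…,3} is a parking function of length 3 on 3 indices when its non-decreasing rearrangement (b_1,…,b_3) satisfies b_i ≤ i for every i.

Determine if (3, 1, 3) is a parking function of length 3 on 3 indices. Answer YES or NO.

Order a: b = (1, 3, 3).
  b_1=1 ≤ 1
  b_2=3 > 2
  fails at i=2 ⇒ NO

NO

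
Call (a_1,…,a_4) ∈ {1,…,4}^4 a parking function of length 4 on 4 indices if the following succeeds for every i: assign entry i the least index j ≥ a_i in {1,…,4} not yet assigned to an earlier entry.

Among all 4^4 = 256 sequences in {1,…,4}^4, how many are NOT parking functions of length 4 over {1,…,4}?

131

Count = (4−4+1)·(4+1)^(4−1) = 1·125 = 125 [KW]
Check (3,2,3,3) → sorted (2,3,3,3): b_1=2>1, not a PF.
4^4 − 125 = 256 − 125 = 131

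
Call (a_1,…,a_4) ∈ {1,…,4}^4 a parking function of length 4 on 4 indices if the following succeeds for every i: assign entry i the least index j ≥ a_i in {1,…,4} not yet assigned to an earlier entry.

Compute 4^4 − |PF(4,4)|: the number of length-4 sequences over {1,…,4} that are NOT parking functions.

131

|PF(4,4)| = (4+1−4)·(4+1)^{4−1} = 1 · 125 = 125 [KW]
Check (3,4,1,3) → sorted (1,3,3,4): b_2=3>2, not a PF.
4^4 − 125 = 256 − 125 = 131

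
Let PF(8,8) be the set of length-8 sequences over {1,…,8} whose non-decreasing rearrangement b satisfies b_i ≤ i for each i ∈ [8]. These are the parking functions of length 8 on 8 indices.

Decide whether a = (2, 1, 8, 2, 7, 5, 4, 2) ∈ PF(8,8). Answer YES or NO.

Rearranged: b = (1, 2, 2, 2, 4, 5, 7, 8).
  b_1=1 ≤ 1
  b_2=2 ≤ 2
  b_3=2 ≤ 3
  b_4=2 ≤ 4
  b_5=4 ≤ 5
  b_6=5 ≤ 6
  b_7=7 ≤ 7
  b_8=8 ≤ 8
All bounds hold ⇒ YES

YES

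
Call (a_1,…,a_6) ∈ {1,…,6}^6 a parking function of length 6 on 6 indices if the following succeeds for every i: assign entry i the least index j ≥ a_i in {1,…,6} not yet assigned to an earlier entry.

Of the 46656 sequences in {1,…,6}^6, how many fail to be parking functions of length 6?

|PF(6,6)| = (7−6)·7^(6−1) = 1 · 16807 = 16807 [KW]
E.g. (6,6,6,5,6,6) → sorted (5,6,6,6,6,6): b_1=5>1, not a PF.
Total 46656; non-PF = 46656−16807 = 29849

29849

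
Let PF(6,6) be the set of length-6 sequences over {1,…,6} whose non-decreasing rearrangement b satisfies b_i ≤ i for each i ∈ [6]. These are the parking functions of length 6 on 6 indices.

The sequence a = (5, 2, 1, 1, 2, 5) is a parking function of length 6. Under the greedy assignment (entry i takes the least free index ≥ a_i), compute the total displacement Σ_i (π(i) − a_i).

Σπ = 21 ({1..6} each once); Σa = 5+2+1+1+2+5 = 16; disp = 21−16 = 5.

5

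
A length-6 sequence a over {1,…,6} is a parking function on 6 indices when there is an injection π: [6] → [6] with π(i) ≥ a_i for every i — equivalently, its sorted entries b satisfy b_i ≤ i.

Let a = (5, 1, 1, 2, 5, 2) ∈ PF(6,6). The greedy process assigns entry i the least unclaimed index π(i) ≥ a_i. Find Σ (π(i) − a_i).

5

Σπ(i) = 1+…+6 = 21; Σa = 5+1+1+2+5+2 = 16; disp = 21−16 = 5.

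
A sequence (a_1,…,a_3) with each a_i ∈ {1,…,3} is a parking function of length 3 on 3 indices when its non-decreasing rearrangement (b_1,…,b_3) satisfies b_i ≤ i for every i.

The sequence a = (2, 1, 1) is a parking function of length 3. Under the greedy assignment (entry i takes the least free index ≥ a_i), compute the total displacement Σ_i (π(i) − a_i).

2

Σπ = 6 ({1..3} each once); Σa = 2+1+1 = 4; disp = 6−4 = 2.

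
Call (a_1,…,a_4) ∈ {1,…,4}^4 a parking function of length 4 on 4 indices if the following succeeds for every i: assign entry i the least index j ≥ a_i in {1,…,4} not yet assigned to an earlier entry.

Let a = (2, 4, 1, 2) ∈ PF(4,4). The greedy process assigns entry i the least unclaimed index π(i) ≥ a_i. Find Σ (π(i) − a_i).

1

Σπ = 4·5/2 = 10 (π permutes [4]); Σa = 2+4+1+2 = 9; disp = 10−9 = 1.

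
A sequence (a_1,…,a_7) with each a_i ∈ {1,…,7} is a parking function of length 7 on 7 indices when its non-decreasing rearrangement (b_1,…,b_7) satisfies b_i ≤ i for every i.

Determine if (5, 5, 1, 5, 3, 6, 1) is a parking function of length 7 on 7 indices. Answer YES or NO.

NO

Order a: b = (1, 1, 3, 5, 5, 5, 6).
  b_1=1 ≤ 1
  b_2=1 ≤ 2
  b_3=3 ≤ 3
  b_4=5 > 4
  fails at i=4 ⇒ NO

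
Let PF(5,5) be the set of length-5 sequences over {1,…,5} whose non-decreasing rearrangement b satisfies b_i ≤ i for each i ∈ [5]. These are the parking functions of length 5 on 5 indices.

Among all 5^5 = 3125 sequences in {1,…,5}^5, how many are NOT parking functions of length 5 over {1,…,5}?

#PF = (5−5+1)·(5+1)^(5−1) = 1 · 1296 = 1296 (Pollak)
Example (4,4,5,5,5) → sorted (4,4,5,5,5): b_1=4>1, not a PF.
So 3125 − 1296 = 1829 fail.

1829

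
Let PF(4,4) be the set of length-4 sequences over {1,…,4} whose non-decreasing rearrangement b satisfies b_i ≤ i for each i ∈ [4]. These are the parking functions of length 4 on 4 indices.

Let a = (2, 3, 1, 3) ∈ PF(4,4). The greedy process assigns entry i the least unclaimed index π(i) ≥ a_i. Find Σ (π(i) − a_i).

Σπ(i) = 1+…+4 = 10; Σa = 2+3+1+3 = 9; disp = 10−9 = 1.

1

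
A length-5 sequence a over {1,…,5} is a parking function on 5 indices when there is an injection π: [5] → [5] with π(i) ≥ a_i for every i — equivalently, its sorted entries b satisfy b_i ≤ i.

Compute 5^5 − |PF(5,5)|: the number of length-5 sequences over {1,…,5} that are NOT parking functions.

#PF = (6−5)·6^(5−1) = 1·1296 = 1296
E.g. (5,3,3,2,3) → sorted (2,3,3,3,5): b_1=2>1, not a PF.
So 3125 − 1296 = 1829 fail.

1829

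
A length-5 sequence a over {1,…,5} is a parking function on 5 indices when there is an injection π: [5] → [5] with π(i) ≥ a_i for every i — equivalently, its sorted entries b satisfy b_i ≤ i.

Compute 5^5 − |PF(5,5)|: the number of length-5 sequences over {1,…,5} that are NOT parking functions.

#PF = (5−5+1)·(5+1)^(5−1) = 1·1296 = 1296 [KW]
E.g. (2,3,5,2,2) → sorted (2,2,2,3,5): b_1=2>1, not a PF.
Total 3125; non-PF = 3125−1296 = 1829

1829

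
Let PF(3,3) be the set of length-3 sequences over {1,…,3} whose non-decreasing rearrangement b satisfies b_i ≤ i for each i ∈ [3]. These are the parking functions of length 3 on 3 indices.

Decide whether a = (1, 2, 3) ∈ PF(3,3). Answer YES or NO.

Sorted: b = (1, 2, 3).
  b_1=1 ≤ 1
  b_2=2 ≤ 2
  b_3=3 ≤ 3
All bounds hold ⇒ YES

YES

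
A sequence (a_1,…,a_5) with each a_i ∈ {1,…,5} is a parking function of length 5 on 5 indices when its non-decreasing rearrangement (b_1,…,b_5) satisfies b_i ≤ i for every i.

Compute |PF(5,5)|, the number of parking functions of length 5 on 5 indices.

1296

|PF(5,5)| = (6−5)·6^(5−1) = 1 · 1296 = 1296
Check (1,4,2,1,4) → sorted (1,1,2,4,4): b_i ≤ i ∀i, a PF.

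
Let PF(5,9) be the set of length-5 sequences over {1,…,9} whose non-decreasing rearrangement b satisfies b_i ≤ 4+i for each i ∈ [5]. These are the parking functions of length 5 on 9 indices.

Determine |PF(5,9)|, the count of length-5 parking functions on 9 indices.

|PF(5,9)| = (10−5)·10^(5−1) = 5·10000 = 50000 [KW]
Example (2,7,4,1,9) → sorted (1,2,4,7,9): b_i ≤ 4+i ∀i, a PF.

50000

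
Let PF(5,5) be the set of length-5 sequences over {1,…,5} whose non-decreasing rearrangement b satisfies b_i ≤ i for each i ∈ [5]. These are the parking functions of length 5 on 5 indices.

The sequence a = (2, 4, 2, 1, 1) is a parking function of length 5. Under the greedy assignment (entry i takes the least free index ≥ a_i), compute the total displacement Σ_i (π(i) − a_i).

5

Σπ(i) = 1+…+5 = 15; Σa = 2+4+2+1+1 = 10; disp = 15−10 = 5.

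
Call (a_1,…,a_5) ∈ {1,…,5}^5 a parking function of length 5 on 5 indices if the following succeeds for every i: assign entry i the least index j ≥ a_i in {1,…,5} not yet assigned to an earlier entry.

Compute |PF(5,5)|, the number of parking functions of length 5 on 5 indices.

#PF = 1·6^4 = 1·1296 = 1296 (Pollak)
One tuple (5,1,2,1,1) → sorted (1,1,1,2,5): b_i ≤ i ∀i, a PF.

1296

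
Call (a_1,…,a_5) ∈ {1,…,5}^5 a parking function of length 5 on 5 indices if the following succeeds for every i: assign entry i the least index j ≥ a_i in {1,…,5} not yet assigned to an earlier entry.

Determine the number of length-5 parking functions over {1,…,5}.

1296

#PF = (5−5+1)·(5+1)^(5−1) = 1·1296 = 1296 (Konheim–Weiss)
Example (3,3,2,1,3) → sorted (1,2,3,3,3): b_i ≤ i ∀i, a PF.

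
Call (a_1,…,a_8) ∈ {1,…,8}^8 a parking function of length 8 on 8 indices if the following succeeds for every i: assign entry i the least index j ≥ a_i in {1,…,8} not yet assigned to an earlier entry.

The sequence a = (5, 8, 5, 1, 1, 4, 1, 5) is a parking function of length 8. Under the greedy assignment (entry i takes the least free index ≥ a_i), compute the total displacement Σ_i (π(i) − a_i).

6

Σπ = 8·9/2 = 36 (π permutes [8]); Σa = 5+8+5+1+1+4+1+5 = 30; disp = 36−30 = 6.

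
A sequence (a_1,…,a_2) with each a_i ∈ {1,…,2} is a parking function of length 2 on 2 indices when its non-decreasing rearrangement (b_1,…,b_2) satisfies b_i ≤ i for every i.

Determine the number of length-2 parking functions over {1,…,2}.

3

|PF| = (2+1−2)·(2+1)^{2−1} = 1·3 = 3 [KW]
E.g. (2,1) → sorted (1,2): b_i ≤ i ∀i, a PF.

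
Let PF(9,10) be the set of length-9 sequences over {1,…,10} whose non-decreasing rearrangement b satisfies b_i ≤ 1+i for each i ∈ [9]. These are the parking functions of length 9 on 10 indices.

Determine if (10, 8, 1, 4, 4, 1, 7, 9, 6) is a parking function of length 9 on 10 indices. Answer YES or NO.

YES

Order a: b = (1, 1, 4, 4, 6, 7, 8, 9, 10).
  b_1=1 ≤ 2
  b_2=1 ≤ 3
  b_3=4 ≤ 4
  b_4=4 ≤ 5
  b_5=6 ≤ 6
  b_6=7 ≤ 7
  b_7=8 ≤ 8
  b_8=9 ≤ 9
  b_9=10 ≤ 10
All bounds hold ⇒ YES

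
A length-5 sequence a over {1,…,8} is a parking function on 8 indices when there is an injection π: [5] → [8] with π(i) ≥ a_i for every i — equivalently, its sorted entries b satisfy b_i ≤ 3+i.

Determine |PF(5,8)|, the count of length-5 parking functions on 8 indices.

26244

|PF| = (8−5+1)·(8+1)^(5−1) = 4 · 6561 = 26244 [KW]
One tuple (5,3,1,4,8) → sorted (1,3,4,5,8): b_i ≤ 3+i ∀i, a PF.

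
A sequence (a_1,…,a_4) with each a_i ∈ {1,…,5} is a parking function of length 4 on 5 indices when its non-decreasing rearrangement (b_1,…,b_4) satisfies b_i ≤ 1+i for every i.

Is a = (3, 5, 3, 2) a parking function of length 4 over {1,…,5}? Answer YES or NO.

Rearranged: b = (2, 3, 3, 5).
  b_1=2 ≤ 2
  b_2=3 ≤ 3
  b_3=3 ≤ 4
  b_4=5 ≤ 5
All bounds hold ⇒ YES

YES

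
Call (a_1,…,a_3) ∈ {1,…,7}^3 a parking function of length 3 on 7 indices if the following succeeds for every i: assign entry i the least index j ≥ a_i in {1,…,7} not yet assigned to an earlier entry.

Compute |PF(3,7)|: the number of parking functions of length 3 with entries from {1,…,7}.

320

Count = (7+1−3)·(7+1)^{3−1} = 5×64 = 320 (Konheim–Weiss)
E.g. (1,2,2) → sorted (1,2,2): b_i ≤ 4+i ∀i, a PF.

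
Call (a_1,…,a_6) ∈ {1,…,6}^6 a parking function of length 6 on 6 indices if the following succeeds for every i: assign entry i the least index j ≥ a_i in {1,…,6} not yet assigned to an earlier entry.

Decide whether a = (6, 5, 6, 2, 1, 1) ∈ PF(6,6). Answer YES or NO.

Rearranged: b = (1, 1, 2, 5, 6, 6).
  b_1=1 ≤ 1
  b_2=1 ≤ 2
  b_3=2 ≤ 3
  b_4=5 > 4
  fails at i=4 ⇒ NO

NO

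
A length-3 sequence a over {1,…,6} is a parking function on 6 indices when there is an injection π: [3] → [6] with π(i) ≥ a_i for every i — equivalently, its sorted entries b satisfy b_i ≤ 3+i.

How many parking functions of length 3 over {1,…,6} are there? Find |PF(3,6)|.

#PF = (6+1−3)·(6+1)^{3−1} = 4 · 49 = 196 [KW]
One tuple (2,5,2) → sorted (2,2,5): b_i ≤ 3+i ∀i, a PF.

196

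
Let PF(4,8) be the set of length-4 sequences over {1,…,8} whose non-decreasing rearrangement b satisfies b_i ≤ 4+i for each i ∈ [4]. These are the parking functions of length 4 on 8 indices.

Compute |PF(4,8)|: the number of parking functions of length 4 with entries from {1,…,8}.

3645

|PF| = (8+1−4)·(8+1)^{4−1} = 5×729 = 3645 (Pollak)
Check (2,5,7,2) → sorted (2,2,5,7): b_i ≤ 4+i ∀i, a PF.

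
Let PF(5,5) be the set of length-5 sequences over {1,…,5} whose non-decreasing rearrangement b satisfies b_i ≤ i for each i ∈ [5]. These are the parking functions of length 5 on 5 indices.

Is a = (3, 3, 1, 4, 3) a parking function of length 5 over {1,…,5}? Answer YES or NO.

Sorted: b = (1, 3, 3, 3, 4).
  b_1=1 ≤ 1
  b_2=3 > 2
  fails at i=2 ⇒ NO

NO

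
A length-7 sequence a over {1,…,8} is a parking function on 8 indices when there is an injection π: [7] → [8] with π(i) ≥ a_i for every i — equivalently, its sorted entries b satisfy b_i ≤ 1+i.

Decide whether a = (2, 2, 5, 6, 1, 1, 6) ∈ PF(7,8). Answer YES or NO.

YES

Sorted: b = (1, 1, 2, 2, 5, 6, 6).
  b_1=1 ≤ 2
  b_2=1 ≤ 3
  b_3=2 ≤ 4
  b_4=2 ≤ 5
  b_5=5 ≤ 6
  b_6=6 ≤ 7
  b_7=6 ≤ 8
All bounds hold ⇒ YES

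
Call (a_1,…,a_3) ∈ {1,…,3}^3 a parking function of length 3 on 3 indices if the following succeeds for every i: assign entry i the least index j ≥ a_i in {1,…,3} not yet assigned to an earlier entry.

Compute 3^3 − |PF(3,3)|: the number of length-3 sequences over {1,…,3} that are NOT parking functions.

11

#PF = (3+1−3)·(3+1)^{3−1} = 1·16 = 16 (Konheim–Weiss)
Example (3,3,2) → sorted (2,3,3): b_1=2>1, not a PF.
Total 27; non-PF = 27−16 = 11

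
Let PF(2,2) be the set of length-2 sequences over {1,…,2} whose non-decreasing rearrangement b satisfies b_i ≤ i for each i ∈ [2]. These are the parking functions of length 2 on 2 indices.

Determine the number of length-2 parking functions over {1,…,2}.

3

|PF| = (3−2)·3^(2−1) = 1 · 3 = 3 (Konheim–Weiss)
Example (1,2) → sorted (1,2): b_i ≤ i ∀i, a PF.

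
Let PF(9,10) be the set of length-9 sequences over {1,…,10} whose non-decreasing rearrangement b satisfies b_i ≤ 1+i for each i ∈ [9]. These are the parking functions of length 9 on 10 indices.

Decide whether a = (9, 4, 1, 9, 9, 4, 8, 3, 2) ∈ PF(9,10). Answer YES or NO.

NO

Rearranged: b = (1, 2, 3, 4, 4, 8, 9, 9, 9).
  b_1=1 ≤ 2
  b_2=2 ≤ 3
  b_3=3 ≤ 4
  b_4=4 ≤ 5
  b_5=4 ≤ 6
  b_6=8 > 7
  fails at i=6 ⇒ NO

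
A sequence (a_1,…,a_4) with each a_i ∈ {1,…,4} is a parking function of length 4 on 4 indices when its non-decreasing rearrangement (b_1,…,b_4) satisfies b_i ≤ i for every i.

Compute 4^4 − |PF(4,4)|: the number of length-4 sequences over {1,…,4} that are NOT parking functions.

131

#PF = (5−4)·5^(4−1) = 1·125 = 125
Check (4,4,2,4) → sorted (2,4,4,4): b_1=2>1, not a PF.
Total 256; non-PF = 256−125 = 131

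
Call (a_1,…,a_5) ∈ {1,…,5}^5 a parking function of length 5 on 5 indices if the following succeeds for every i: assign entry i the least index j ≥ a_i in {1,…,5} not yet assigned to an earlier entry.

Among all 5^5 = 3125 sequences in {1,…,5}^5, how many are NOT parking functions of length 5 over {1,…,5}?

1829

#PF = (6−5)·6^(5−1) = 1·1296 = 1296 [KW]
Example (5,4,4,2,5) → sorted (2,4,4,5,5): b_1=2>1, not a PF.
Total 3125; non-PF = 3125−1296 = 1829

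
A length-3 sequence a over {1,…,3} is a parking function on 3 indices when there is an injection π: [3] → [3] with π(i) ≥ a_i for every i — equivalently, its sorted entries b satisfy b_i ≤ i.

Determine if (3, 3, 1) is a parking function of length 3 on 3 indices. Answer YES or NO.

Rearranged: b = (1, 3, 3).
  b_1=1 ≤ 1
  b_2=3 > 2
  fails at i=2 ⇒ NO

NO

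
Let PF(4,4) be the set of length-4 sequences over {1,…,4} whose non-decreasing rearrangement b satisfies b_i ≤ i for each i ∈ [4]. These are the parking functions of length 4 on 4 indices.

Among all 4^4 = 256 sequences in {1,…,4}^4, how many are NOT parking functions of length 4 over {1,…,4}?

Count = (4+1−4)·(4+1)^{4−1} = 1 · 125 = 125 (Konheim–Weiss)
E.g. (2,3,4,4) → sorted (2,3,4,4): b_1=2>1, not a PF.
4^4 − 125 = 256 − 125 = 131

131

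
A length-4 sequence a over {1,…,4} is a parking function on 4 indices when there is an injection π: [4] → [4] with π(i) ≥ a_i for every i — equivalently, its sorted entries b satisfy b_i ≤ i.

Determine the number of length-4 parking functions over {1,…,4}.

125

|PF| = (4−4+1)·(4+1)^(4−1) = 1×125 = 125 (Konheim–Weiss)
Check (3,1,4,2) → sorted (1,2,3,4): b_i ≤ i ∀i, a PF.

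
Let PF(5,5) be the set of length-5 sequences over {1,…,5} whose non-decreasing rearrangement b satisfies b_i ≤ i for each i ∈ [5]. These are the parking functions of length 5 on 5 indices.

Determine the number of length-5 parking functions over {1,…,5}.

1296

|PF(5,5)| = (6−5)·6^(5−1) = 1×1296 = 1296 (Konheim–Weiss)
Check (3,4,1,2,2) → sorted (1,2,2,3,4): b_i ≤ i ∀i, a PF.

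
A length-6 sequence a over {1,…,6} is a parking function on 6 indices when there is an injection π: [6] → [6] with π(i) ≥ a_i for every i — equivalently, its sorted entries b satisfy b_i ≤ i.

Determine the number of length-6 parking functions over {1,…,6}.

16807

|PF| = 1·7^5 = 1·16807 = 16807 [KW]
Check (1,2,5,1,2,2) → sorted (1,1,2,2,2,5): b_i ≤ i ∀i, a PF.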